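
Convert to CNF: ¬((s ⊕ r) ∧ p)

(¬s ∨ r ∨ ¬p) ∧ (¬r ∨ s ∨ ¬p)

¬((s ⊕ r) ∧ p)
= ¬((s ∨ r) ∧ ¬(s ∧ r) ∧ p)   (expand ⊕)
= ¬(s ∨ r) ∨ ¬¬(s ∧ r) ∨ ¬p   (De Morgan)
= (¬s ∧ ¬r) ∨ ¬¬(s ∧ r) ∨ ¬p   (De Morgan)
= (¬s ∧ ¬r) ∨ (s ∧ r) ∨ ¬p   (double negation)
= (¬s ∨ s ∨ ¬p) ∧ (¬s ∨ r ∨ ¬p) ∧ (¬r ∨ s ∨ ¬p) ∧ (¬r ∨ r ∨ ¬p)   (distribute ∨ over ∧)
= (¬s ∨ r ∨ ¬p) ∧ (¬r ∨ s ∨ ¬p)   (simplify)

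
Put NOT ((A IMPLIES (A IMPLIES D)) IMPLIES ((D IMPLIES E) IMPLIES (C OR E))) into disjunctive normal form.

NOT A AND NOT D AND NOT C AND NOT E

NOT ((A IMPLIES (A IMPLIES D)) IMPLIES ((D IMPLIES E) IMPLIES (C OR E)))
⇔ NOT (NOT (A IMPLIES (A IMPLIES D)) OR ((D IMPLIES E) IMPLIES (C OR E)))   [eliminate IMPLIES]
⇔ NOT (NOT (NOT A OR (A IMPLIES D)) OR ((D IMPLIES E) IMPLIES (C OR E)))   [eliminate IMPLIES]
⇔ NOT (NOT (NOT A OR NOT A OR D) OR ((D IMPLIES E) IMPLIES (C OR E)))   [eliminate IMPLIES]
⇔ NOT (NOT (NOT A OR NOT A OR D) OR NOT (D IMPLIES E) OR C OR E)   [eliminate IMPLIES]
⇔ NOT (NOT (NOT A OR NOT A OR D) OR NOT (NOT D OR E) OR C OR E)   [eliminate IMPLIES]
⇔ NOT NOT (NOT A OR NOT A OR D) AND NOT NOT (NOT D OR E) AND NOT C AND NOT E   [De Morgan]
⇔ (NOT A OR NOT A OR D) AND NOT NOT (NOT D OR E) AND NOT C AND NOT E   [double negation]
⇔ (NOT A OR NOT A OR D) AND (NOT D OR E) AND NOT C AND NOT E   [double negation]
⇔ (NOT A AND NOT D AND NOT C AND NOT E) OR (NOT A AND E AND NOT C AND NOT E) OR (NOT A AND NOT D AND NOT C AND NOT E) OR (NOT A AND E AND NOT C AND NOT E) OR (D AND NOT D AND NOT C AND NOT E) OR (D AND E AND NOT C AND NOT E)   [distribute AND over OR]
⇔ NOT A AND NOT D AND NOT C AND NOT E   [simplify]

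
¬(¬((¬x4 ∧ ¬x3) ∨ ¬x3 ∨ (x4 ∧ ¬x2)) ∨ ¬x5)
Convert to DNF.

(¬x3 ∧ x5) ∨ (x4 ∧ ¬x2 ∧ x5)

¬(¬((¬x4 ∧ ¬x3) ∨ ¬x3 ∨ (x4 ∧ ¬x2)) ∨ ¬x5)
= ¬¬((¬x4 ∧ ¬x3) ∨ ¬x3 ∨ (x4 ∧ ¬x2)) ∧ ¬¬x5   — De Morgan
= ((¬x4 ∧ ¬x3) ∨ ¬x3 ∨ (x4 ∧ ¬x2)) ∧ ¬¬x5   — double negation
= ((¬x4 ∧ ¬x3) ∨ ¬x3 ∨ (x4 ∧ ¬x2)) ∧ x5   — double negation
= (¬x4 ∧ ¬x3 ∧ x5) ∨ (¬x3 ∧ x5) ∨ (x4 ∧ ¬x2 ∧ x5)   — distribute ∧ over ∨
= (¬x3 ∧ x5) ∨ (x4 ∧ ¬x2 ∧ x5)   — simplify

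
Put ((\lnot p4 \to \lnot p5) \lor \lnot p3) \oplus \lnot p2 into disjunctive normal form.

((\lnot p4 \to \lnot p5) \lor \lnot p3) \oplus \lnot p2
= ((\lnot p4 \to \lnot p5) \lor \lnot p3) \land \lnot \lnot p2 \lor \lnot ((\lnot p4 \to \lnot p5) \lor \lnot p3) \land \lnot p2   — expand \oplus
= (\lnot \lnot p4 \lor \lnot p5 \lor \lnot p3) \land \lnot \lnot p2 \lor \lnot ((\lnot p4 \to \lnot p5) \lor \lnot p3) \land \lnot p2   — eliminate \to
= (\lnot \lnot p4 \lor \lnot p5 \lor \lnot p3) \land \lnot \lnot p2 \lor \lnot (\lnot \lnot p4 \lor \lnot p5 \lor \lnot p3) \land \lnot p2   — eliminate \to
= (p4 \lor \lnot p5 \lor \lnot p3) \land \lnot \lnot p2 \lor \lnot (\lnot \lnot p4 \lor \lnot p5 \lor \lnot p3) \land \lnot p2   — double negation
= (p4 \lor \lnot p5 \lor \lnot p3) \land p2 \lor \lnot (\lnot \lnot p4 \lor \lnot p5 \lor \lnot p3) \land \lnot p2   — double negation
= (p4 \lor \lnot p5 \lor \lnot p3) \land p2 \lor \lnot \lnot \lnot p4 \land \lnot \lnot p5 \land \lnot \lnot p3 \land \lnot p2   — De Morgan
= (p4 \lor \lnot p5 \lor \lnot p3) \land p2 \lor \lnot p4 \land \lnot \lnot p5 \land \lnot \lnot p3 \land \lnot p2   — double negation
= (p4 \lor \lnot p5 \lor \lnot p3) \land p2 \lor \lnot p4 \land p5 \land \lnot \lnot p3 \land \lnot p2   — double negation
= (p4 \lor \lnot p5 \lor \lnot p3) \land p2 \lor \lnot p4 \land p5 \land p3 \land \lnot p2   — double negation
= p4 \land p2 \lor \lnot p5 \land p2 \lor \lnot p3 \land p2 \lor \lnot p4 \land p5 \land p3 \land \lnot p2   — distribute \land over \lor

p4 \land p2 \lor \lnot p5 \land p2 \lor \lnot p3 \land p2 \lor \lnot p4 \land p5 \land p3 \land \lnot p2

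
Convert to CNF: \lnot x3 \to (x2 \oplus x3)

\lnot x3 \to (x2 \oplus x3)
= \lnot \lnot x3 \lor (x2 \oplus x3)   — eliminate \to
= \lnot \lnot x3 \lor ((x2 \lor x3) \land \lnot (x2 \land x3))   — expand \oplus
= x3 \lor ((x2 \lor x3) \land \lnot (x2 \land x3))   — double negation
= x3 \lor ((x2 \lor x3) \land (\lnot x2 \lor \lnot x3))   — De Morgan
= (x3 \lor x2 \lor x3) \land (x3 \lor \lnot x2 \lor \lnot x3)   — distribute \lor over \land
= x3 \lor x2   — simplify

x3 \lor x2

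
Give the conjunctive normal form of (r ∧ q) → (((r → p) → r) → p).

(r ∧ q) → (((r → p) → r) → p)
= ¬(r ∧ q) ∨ (((r → p) → r) → p)   [eliminate →]
= ¬(r ∧ q) ∨ ¬((r → p) → r) ∨ p   [eliminate →]
= ¬(r ∧ q) ∨ ¬(¬(r → p) ∨ r) ∨ p   [eliminate →]
= ¬(r ∧ q) ∨ ¬(¬(¬r ∨ p) ∨ r) ∨ p   [eliminate →]
= ¬r ∨ ¬q ∨ ¬(¬(¬r ∨ p) ∨ r) ∨ p   [De Morgan]
= ¬r ∨ ¬q ∨ (¬¬(¬r ∨ p) ∧ ¬r) ∨ p   [De Morgan]
= ¬r ∨ ¬q ∨ ((¬r ∨ p) ∧ ¬r) ∨ p   [double negation]
= (¬r ∨ ¬q ∨ ¬r ∨ p ∨ p) ∧ (¬r ∨ ¬q ∨ ¬r ∨ p)   [distribute ∨ over ∧]
= ¬r ∨ ¬q ∨ p   [simplify]

¬r ∨ ¬q ∨ p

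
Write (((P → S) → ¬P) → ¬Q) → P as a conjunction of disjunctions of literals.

(((P → S) → ¬P) → ¬Q) → P
= ¬(((P → S) → ¬P) → ¬Q) ∨ P   (eliminate →)
= ¬(¬((P → S) → ¬P) ∨ ¬Q) ∨ P   (eliminate →)
= ¬(¬(¬(P → S) ∨ ¬P) ∨ ¬Q) ∨ P   (eliminate →)
= ¬(¬(¬(¬P ∨ S) ∨ ¬P) ∨ ¬Q) ∨ P   (eliminate →)
= (¬¬(¬(¬P ∨ S) ∨ ¬P) ∧ ¬¬Q) ∨ P   (De Morgan)
= ((¬(¬P ∨ S) ∨ ¬P) ∧ ¬¬Q) ∨ P   (double negation)
= (((¬¬P ∧ ¬S) ∨ ¬P) ∧ ¬¬Q) ∨ P   (De Morgan)
= (((P ∧ ¬S) ∨ ¬P) ∧ ¬¬Q) ∨ P   (double negation)
= (((P ∧ ¬S) ∨ ¬P) ∧ Q) ∨ P   (double negation)
= (P ∨ ¬P ∨ P) ∧ (¬S ∨ ¬P ∨ P) ∧ (Q ∨ P)   (distribute ∨ over ∧)
= Q ∨ P   (simplify)

Q ∨ P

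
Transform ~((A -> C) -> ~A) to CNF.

(~A | C) & A

~((A -> C) -> ~A)
= ~(~(A -> C) | ~A)   [eliminate ->]
= ~(~(~A | C) | ~A)   [eliminate ->]
= ~~(~A | C) & ~~A   [De Morgan]
= (~A | C) & ~~A   [double negation]
= (~A | C) & A   [double negation]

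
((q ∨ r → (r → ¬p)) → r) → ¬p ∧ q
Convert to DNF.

((q ∨ r → (r → ¬p)) → r) → ¬p ∧ q
= ¬((q ∨ r → (r → ¬p)) → r) ∨ ¬p ∧ q   — eliminate →
= ¬(¬(q ∨ r → (r → ¬p)) ∨ r) ∨ ¬p ∧ q   — eliminate →
= ¬(¬(¬(q ∨ r) ∨ (r → ¬p)) ∨ r) ∨ ¬p ∧ q   — eliminate →
= ¬(¬(¬(q ∨ r) ∨ ¬r ∨ ¬p) ∨ r) ∨ ¬p ∧ q   — eliminate →
= ¬¬(¬(q ∨ r) ∨ ¬r ∨ ¬p) ∧ ¬r ∨ ¬p ∧ q   — De Morgan
= (¬(q ∨ r) ∨ ¬r ∨ ¬p) ∧ ¬r ∨ ¬p ∧ q   — double negation
= (¬q ∧ ¬r ∨ ¬r ∨ ¬p) ∧ ¬r ∨ ¬p ∧ q   — De Morgan
= ¬q ∧ ¬r ∧ ¬r ∨ ¬r ∧ ¬r ∨ ¬p ∧ ¬r ∨ ¬p ∧ q   — distribute ∧ over ∨
= ¬r ∨ ¬p ∧ q   — simplify

¬r ∨ ¬p ∧ q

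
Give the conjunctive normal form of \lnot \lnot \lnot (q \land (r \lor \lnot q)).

\lnot q \lor \lnot r

\lnot \lnot \lnot (q \land (r \lor \lnot q))
⇔ \lnot (q \land (r \lor \lnot q))   [double negation]
⇔ \lnot q \lor \lnot (r \lor \lnot q)   [De Morgan]
⇔ \lnot q \lor \lnot r \land \lnot \lnot q   [De Morgan]
⇔ \lnot q \lor \lnot r \land q   [double negation]
⇔ (\lnot q \lor \lnot r) \land (\lnot q \lor q)   [distribute \lor over \land]
⇔ \lnot q \lor \lnot r   [simplify]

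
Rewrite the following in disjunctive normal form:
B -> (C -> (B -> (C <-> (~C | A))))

~B | ~C | (A & C)

B -> (C -> (B -> (C <-> (~C | A))))
⇔ ~B | (C -> (B -> (C <-> (~C | A))))   [eliminate ->]
⇔ ~B | ~C | (B -> (C <-> (~C | A)))   [eliminate ->]
⇔ ~B | ~C | ~B | (C <-> (~C | A))   [eliminate ->]
⇔ ~B | ~C | ~B | ((C -> (~C | A)) & ((~C | A) -> C))   [eliminate <->]
⇔ ~B | ~C | ~B | ((~C | ~C | A) & ((~C | A) -> C))   [eliminate ->]
⇔ ~B | ~C | ~B | ((~C | ~C | A) & (~(~C | A) | C))   [eliminate ->]
⇔ ~B | ~C | ~B | ((~C | ~C | A) & ((~~C & ~A) | C))   [De Morgan]
⇔ ~B | ~C | ~B | ((~C | ~C | A) & ((C & ~A) | C))   [double negation]
⇔ ~B | ~C | ~B | (~C & C & ~A) | (~C & C) | (~C & C & ~A) | (~C & C) | (A & C & ~A) | (A & C)   [distribute & over |]
⇔ ~B | ~C | (A & C)   [simplify]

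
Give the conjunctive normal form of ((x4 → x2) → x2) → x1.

((x4 → x2) → x2) → x1
≡ ¬((x4 → x2) → x2) ∨ x1   [eliminate →]
≡ ¬(¬(x4 → x2) ∨ x2) ∨ x1   [eliminate →]
≡ ¬(¬(¬x4 ∨ x2) ∨ x2) ∨ x1   [eliminate →]
≡ (¬¬(¬x4 ∨ x2) ∧ ¬x2) ∨ x1   [De Morgan]
≡ ((¬x4 ∨ x2) ∧ ¬x2) ∨ x1   [double negation]
≡ (¬x4 ∨ x2 ∨ x1) ∧ (¬x2 ∨ x1)   [distribute ∨ over ∧]

(¬x4 ∨ x2 ∨ x1) ∧ (¬x2 ∨ x1)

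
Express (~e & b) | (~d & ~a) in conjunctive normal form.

(~e & b) | (~d & ~a)
≡ (~e | ~d) & (~e | ~a) & (b | ~d) & (b | ~a)   [distribute | over &]

(~e | ~d) & (~e | ~a) & (b | ~d) & (b | ~a)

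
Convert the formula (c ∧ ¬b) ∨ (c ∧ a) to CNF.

(c ∧ ¬b) ∨ (c ∧ a)
⇔ (c ∨ c) ∧ (c ∨ a) ∧ (¬b ∨ c) ∧ (¬b ∨ a)   — distribute ∨ over ∧
⇔ c ∧ (¬b ∨ a)   — simplify

c ∧ (¬b ∨ a)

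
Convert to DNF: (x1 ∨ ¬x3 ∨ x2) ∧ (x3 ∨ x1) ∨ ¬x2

(x1 ∨ ¬x3 ∨ x2) ∧ (x3 ∨ x1) ∨ ¬x2
= x1 ∧ x3 ∨ x1 ∧ x1 ∨ ¬x3 ∧ x3 ∨ ¬x3 ∧ x1 ∨ x2 ∧ x3 ∨ x2 ∧ x1 ∨ ¬x2   (distribute ∧ over ∨)
= x1 ∨ x2 ∧ x3 ∨ ¬x2   (simplify)

x1 ∨ x2 ∧ x3 ∨ ¬x2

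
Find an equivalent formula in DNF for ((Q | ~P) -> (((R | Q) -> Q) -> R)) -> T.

(Q & ~R) | (~P & ~R & ~Q) | T

((Q | ~P) -> (((R | Q) -> Q) -> R)) -> T
≡ ~((Q | ~P) -> (((R | Q) -> Q) -> R)) | T   — eliminate ->
≡ ~(~(Q | ~P) | (((R | Q) -> Q) -> R)) | T   — eliminate ->
≡ ~(~(Q | ~P) | ~((R | Q) -> Q) | R) | T   — eliminate ->
≡ ~(~(Q | ~P) | ~(~(R | Q) | Q) | R) | T   — eliminate ->
≡ (~~(Q | ~P) & ~~(~(R | Q) | Q) & ~R) | T   — De Morgan
≡ ((Q | ~P) & ~~(~(R | Q) | Q) & ~R) | T   — double negation
≡ ((Q | ~P) & (~(R | Q) | Q) & ~R) | T   — double negation
≡ ((Q | ~P) & ((~R & ~Q) | Q) & ~R) | T   — De Morgan
≡ (Q & ~R & ~Q & ~R) | (Q & Q & ~R) | (~P & ~R & ~Q & ~R) | (~P & Q & ~R) | T   — distribute & over |
≡ (Q & ~R) | (~P & ~R & ~Q) | T   — simplify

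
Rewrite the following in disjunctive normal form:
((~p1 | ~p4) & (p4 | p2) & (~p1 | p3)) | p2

(~p1 & p4) | p2

((~p1 | ~p4) & (p4 | p2) & (~p1 | p3)) | p2
≡ (~p1 & p4 & ~p1) | (~p1 & p4 & p3) | (~p1 & p2 & ~p1) | (~p1 & p2 & p3) | (~p4 & p4 & ~p1) | (~p4 & p4 & p3) | (~p4 & p2 & ~p1) | (~p4 & p2 & p3) | p2   [distribute & over |]
≡ (~p1 & p4) | p2   [simplify]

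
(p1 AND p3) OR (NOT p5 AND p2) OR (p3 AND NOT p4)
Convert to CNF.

(p1 OR NOT p5 OR NOT p4) AND (p1 OR p2 OR NOT p4) AND (p3 OR NOT p5) AND (p3 OR p2)

(p1 AND p3) OR (NOT p5 AND p2) OR (p3 AND NOT p4)
⇔ (p1 OR NOT p5 OR p3) AND (p1 OR NOT p5 OR NOT p4) AND (p1 OR p2 OR p3) AND (p1 OR p2 OR NOT p4) AND (p3 OR NOT p5 OR p3) AND (p3 OR NOT p5 OR NOT p4) AND (p3 OR p2 OR p3) AND (p3 OR p2 OR NOT p4)   — distribute OR over AND
⇔ (p1 OR NOT p5 OR NOT p4) AND (p1 OR p2 OR NOT p4) AND (p3 OR NOT p5) AND (p3 OR p2)   — simplify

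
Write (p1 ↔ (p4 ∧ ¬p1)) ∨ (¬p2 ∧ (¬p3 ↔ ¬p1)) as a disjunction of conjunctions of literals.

(¬p1 ∧ ¬p4) ∨ (¬p2 ∧ p3 ∧ p1) ∨ (¬p2 ∧ ¬p1 ∧ ¬p3)

(p1 ↔ (p4 ∧ ¬p1)) ∨ (¬p2 ∧ (¬p3 ↔ ¬p1))
≡ ((p1 → (p4 ∧ ¬p1)) ∧ ((p4 ∧ ¬p1) → p1)) ∨ (¬p2 ∧ (¬p3 ↔ ¬p1))   [eliminate ↔]
≡ ((¬p1 ∨ (p4 ∧ ¬p1)) ∧ ((p4 ∧ ¬p1) → p1)) ∨ (¬p2 ∧ (¬p3 ↔ ¬p1))   [eliminate →]
≡ ((¬p1 ∨ (p4 ∧ ¬p1)) ∧ (¬(p4 ∧ ¬p1) ∨ p1)) ∨ (¬p2 ∧ (¬p3 ↔ ¬p1))   [eliminate →]
≡ ((¬p1 ∨ (p4 ∧ ¬p1)) ∧ (¬(p4 ∧ ¬p1) ∨ p1)) ∨ (¬p2 ∧ (¬p3 → ¬p1) ∧ (¬p1 → ¬p3))   [eliminate ↔]
≡ ((¬p1 ∨ (p4 ∧ ¬p1)) ∧ (¬(p4 ∧ ¬p1) ∨ p1)) ∨ (¬p2 ∧ (¬¬p3 ∨ ¬p1) ∧ (¬p1 → ¬p3))   [eliminate →]
≡ ((¬p1 ∨ (p4 ∧ ¬p1)) ∧ (¬(p4 ∧ ¬p1) ∨ p1)) ∨ (¬p2 ∧ (¬¬p3 ∨ ¬p1) ∧ (¬¬p1 ∨ ¬p3))   [eliminate →]
≡ ((¬p1 ∨ (p4 ∧ ¬p1)) ∧ (¬p4 ∨ ¬¬p1 ∨ p1)) ∨ (¬p2 ∧ (¬¬p3 ∨ ¬p1) ∧ (¬¬p1 ∨ ¬p3))   [De Morgan]
≡ ((¬p1 ∨ (p4 ∧ ¬p1)) ∧ (¬p4 ∨ p1 ∨ p1)) ∨ (¬p2 ∧ (¬¬p3 ∨ ¬p1) ∧ (¬¬p1 ∨ ¬p3))   [double negation]
≡ ((¬p1 ∨ (p4 ∧ ¬p1)) ∧ (¬p4 ∨ p1 ∨ p1)) ∨ (¬p2 ∧ (p3 ∨ ¬p1) ∧ (¬¬p1 ∨ ¬p3))   [double negation]
≡ ((¬p1 ∨ (p4 ∧ ¬p1)) ∧ (¬p4 ∨ p1 ∨ p1)) ∨ (¬p2 ∧ (p3 ∨ ¬p1) ∧ (p1 ∨ ¬p3))   [double negation]
≡ (¬p1 ∧ ¬p4) ∨ (¬p1 ∧ p1) ∨ (¬p1 ∧ p1) ∨ (p4 ∧ ¬p1 ∧ ¬p4) ∨ (p4 ∧ ¬p1 ∧ p1) ∨ (p4 ∧ ¬p1 ∧ p1) ∨ (¬p2 ∧ p3 ∧ p1) ∨ (¬p2 ∧ p3 ∧ ¬p3) ∨ (¬p2 ∧ ¬p1 ∧ p1) ∨ (¬p2 ∧ ¬p1 ∧ ¬p3)   [distribute ∧ over ∨]
≡ (¬p1 ∧ ¬p4) ∨ (¬p2 ∧ p3 ∧ p1) ∨ (¬p2 ∧ ¬p1 ∧ ¬p3)   [simplify]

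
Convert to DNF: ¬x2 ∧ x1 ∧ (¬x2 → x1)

¬x2 ∧ x1

¬x2 ∧ x1 ∧ (¬x2 → x1)
⇔ ¬x2 ∧ x1 ∧ (¬¬x2 ∨ x1)   [eliminate →]
⇔ ¬x2 ∧ x1 ∧ (x2 ∨ x1)   [double negation]
⇔ (¬x2 ∧ x1 ∧ x2) ∨ (¬x2 ∧ x1 ∧ x1)   [distribute ∧ over ∨]
⇔ ¬x2 ∧ x1   [simplify]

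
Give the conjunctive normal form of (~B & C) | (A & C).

(~B & C) | (A & C)
≡ (~B | A) & (~B | C) & (C | A) & (C | C)   [distribute | over &]
≡ (~B | A) & C   [simplify]

(~B | A) & C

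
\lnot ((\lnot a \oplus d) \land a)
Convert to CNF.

\lnot ((\lnot a \oplus d) \land a)
= \lnot ((\lnot a \lor d) \land \lnot (\lnot a \land d) \land a)   (expand \oplus)
= \lnot (\lnot a \lor d) \lor \lnot \lnot (\lnot a \land d) \lor \lnot a   (De Morgan)
= (\lnot \lnot a \land \lnot d) \lor \lnot \lnot (\lnot a \land d) \lor \lnot a   (De Morgan)
= (a \land \lnot d) \lor \lnot \lnot (\lnot a \land d) \lor \lnot a   (double negation)
= (a \land \lnot d) \lor (\lnot a \land d) \lor \lnot a   (double negation)
= (a \lor \lnot a \lor \lnot a) \land (a \lor d \lor \lnot a) \land (\lnot d \lor \lnot a \lor \lnot a) \land (\lnot d \lor d \lor \lnot a)   (distribute \lor over \land)
= \lnot d \lor \lnot a   (simplify)

\lnot d \lor \lnot a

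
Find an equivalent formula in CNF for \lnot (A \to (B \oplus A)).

\lnot (A \to (B \oplus A))
≡ \lnot (\lnot A \lor (B \oplus A))   [eliminate \to]
≡ \lnot (\lnot A \lor ((B \lor A) \land \lnot (B \land A)))   [expand \oplus]
≡ \lnot \lnot A \land \lnot ((B \lor A) \land \lnot (B \land A))   [De Morgan]
≡ A \land \lnot ((B \lor A) \land \lnot (B \land A))   [double negation]
≡ A \land (\lnot (B \lor A) \lor \lnot \lnot (B \land A))   [De Morgan]
≡ A \land ((\lnot B \land \lnot A) \lor \lnot \lnot (B \land A))   [De Morgan]
≡ A \land ((\lnot B \land \lnot A) \lor (B \land A))   [double negation]
≡ A \land (\lnot B \lor B) \land (\lnot B \lor A) \land (\lnot A \lor B) \land (\lnot A \lor A)   [distribute \lor over \land]
≡ A \land (\lnot A \lor B)   [simplify]

A \land (\lnot A \lor B)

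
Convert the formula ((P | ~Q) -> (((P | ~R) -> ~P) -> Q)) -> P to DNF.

((P | ~Q) -> (((P | ~R) -> ~P) -> Q)) -> P
= ~((P | ~Q) -> (((P | ~R) -> ~P) -> Q)) | P   [eliminate ->]
= ~(~(P | ~Q) | (((P | ~R) -> ~P) -> Q)) | P   [eliminate ->]
= ~(~(P | ~Q) | ~((P | ~R) -> ~P) | Q) | P   [eliminate ->]
= ~(~(P | ~Q) | ~(~(P | ~R) | ~P) | Q) | P   [eliminate ->]
= (~~(P | ~Q) & ~~(~(P | ~R) | ~P) & ~Q) | P   [De Morgan]
= ((P | ~Q) & ~~(~(P | ~R) | ~P) & ~Q) | P   [double negation]
= ((P | ~Q) & (~(P | ~R) | ~P) & ~Q) | P   [double negation]
= ((P | ~Q) & ((~P & ~~R) | ~P) & ~Q) | P   [De Morgan]
= ((P | ~Q) & ((~P & R) | ~P) & ~Q) | P   [double negation]
= (P & ~P & R & ~Q) | (P & ~P & ~Q) | (~Q & ~P & R & ~Q) | (~Q & ~P & ~Q) | P   [distribute & over |]
= (~Q & ~P) | P   [simplify]

(~Q & ~P) | P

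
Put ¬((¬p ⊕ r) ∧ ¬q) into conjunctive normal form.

¬((¬p ⊕ r) ∧ ¬q)
⇔ ¬((¬p ∨ r) ∧ ¬(¬p ∧ r) ∧ ¬q)   [expand ⊕]
⇔ ¬(¬p ∨ r) ∨ ¬¬(¬p ∧ r) ∨ ¬¬q   [De Morgan]
⇔ (¬¬p ∧ ¬r) ∨ ¬¬(¬p ∧ r) ∨ ¬¬q   [De Morgan]
⇔ (p ∧ ¬r) ∨ ¬¬(¬p ∧ r) ∨ ¬¬q   [double negation]
⇔ (p ∧ ¬r) ∨ (¬p ∧ r) ∨ ¬¬q   [double negation]
⇔ (p ∧ ¬r) ∨ (¬p ∧ r) ∨ q   [double negation]
⇔ (p ∨ ¬p ∨ q) ∧ (p ∨ r ∨ q) ∧ (¬r ∨ ¬p ∨ q) ∧ (¬r ∨ r ∨ q)   [distribute ∨ over ∧]
⇔ (p ∨ r ∨ q) ∧ (¬r ∨ ¬p ∨ q)   [simplify]

(p ∨ r ∨ q) ∧ (¬r ∨ ¬p ∨ q)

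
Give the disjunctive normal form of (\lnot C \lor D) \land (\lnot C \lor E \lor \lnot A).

\lnot C \lor (D \land E) \lor (D \land \lnot A)

(\lnot C \lor D) \land (\lnot C \lor E \lor \lnot A)
≡ (\lnot C \land \lnot C) \lor (\lnot C \land E) \lor (\lnot C \land \lnot A) \lor (D \land \lnot C) \lor (D \land E) \lor (D \land \lnot A)   [distribute \land over \lor]
≡ \lnot C \lor (D \land E) \lor (D \land \lnot A)   [simplify]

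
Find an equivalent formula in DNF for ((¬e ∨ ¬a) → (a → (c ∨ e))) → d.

(¬e ∧ a ∧ ¬c) ∨ d

((¬e ∨ ¬a) → (a → (c ∨ e))) → d
≡ ¬((¬e ∨ ¬a) → (a → (c ∨ e))) ∨ d
≡ ¬(¬(¬e ∨ ¬a) ∨ (a → (c ∨ e))) ∨ d
≡ ¬(¬(¬e ∨ ¬a) ∨ ¬a ∨ c ∨ e) ∨ d
≡ (¬¬(¬e ∨ ¬a) ∧ ¬¬a ∧ ¬c ∧ ¬e) ∨ d
≡ ((¬e ∨ ¬a) ∧ ¬¬a ∧ ¬c ∧ ¬e) ∨ d
≡ ((¬e ∨ ¬a) ∧ a ∧ ¬c ∧ ¬e) ∨ d
≡ (¬e ∧ a ∧ ¬c ∧ ¬e) ∨ (¬a ∧ a ∧ ¬c ∧ ¬e) ∨ d
≡ (¬e ∧ a ∧ ¬c) ∨ d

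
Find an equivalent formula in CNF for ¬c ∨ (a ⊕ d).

(¬c ∨ a ∨ d) ∧ (¬c ∨ ¬a ∨ ¬d)

¬c ∨ (a ⊕ d)
≡ ¬c ∨ ((a ∨ d) ∧ ¬(a ∧ d))
≡ ¬c ∨ ((a ∨ d) ∧ (¬a ∨ ¬d))
≡ (¬c ∨ a ∨ d) ∧ (¬c ∨ ¬a ∨ ¬d)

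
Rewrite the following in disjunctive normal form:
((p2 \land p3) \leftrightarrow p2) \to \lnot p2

((p2 \land p3) \leftrightarrow p2) \to \lnot p2
= \lnot ((p2 \land p3) \leftrightarrow p2) \lor \lnot p2   (eliminate \to)
= \lnot (((p2 \land p3) \to p2) \land (p2 \to (p2 \land p3))) \lor \lnot p2   (eliminate \leftrightarrow)
= \lnot ((\lnot (p2 \land p3) \lor p2) \land (p2 \to (p2 \land p3))) \lor \lnot p2   (eliminate \to)
= \lnot ((\lnot (p2 \land p3) \lor p2) \land (\lnot p2 \lor (p2 \land p3))) \lor \lnot p2   (eliminate \to)
= \lnot (\lnot (p2 \land p3) \lor p2) \lor \lnot (\lnot p2 \lor (p2 \land p3)) \lor \lnot p2   (De Morgan)
= (\lnot \lnot (p2 \land p3) \land \lnot p2) \lor \lnot (\lnot p2 \lor (p2 \land p3)) \lor \lnot p2   (De Morgan)
= (p2 \land p3 \land \lnot p2) \lor \lnot (\lnot p2 \lor (p2 \land p3)) \lor \lnot p2   (double negation)
= (p2 \land p3 \land \lnot p2) \lor (\lnot \lnot p2 \land \lnot (p2 \land p3)) \lor \lnot p2   (De Morgan)
= (p2 \land p3 \land \lnot p2) \lor (p2 \land \lnot (p2 \land p3)) \lor \lnot p2   (double negation)
= (p2 \land p3 \land \lnot p2) \lor (p2 \land (\lnot p2 \lor \lnot p3)) \lor \lnot p2   (De Morgan)
= (p2 \land p3 \land \lnot p2) \lor (p2 \land \lnot p2) \lor (p2 \land \lnot p3) \lor \lnot p2   (distribute \land over \lor)
= (p2 \land \lnot p3) \lor \lnot p2   (simplify)

(p2 \land \lnot p3) \lor \lnot p2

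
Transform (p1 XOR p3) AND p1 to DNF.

p1 AND NOT p3

(p1 XOR p3) AND p1
≡ ((p1 AND NOT p3) OR (NOT p1 AND p3)) AND p1   [expand XOR]
≡ (p1 AND NOT p3 AND p1) OR (NOT p1 AND p3 AND p1)   [distribute AND over OR]
≡ p1 AND NOT p3   [simplify]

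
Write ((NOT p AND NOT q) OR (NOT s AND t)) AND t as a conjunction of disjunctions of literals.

((NOT p AND NOT q) OR (NOT s AND t)) AND t
⇔ (NOT p OR NOT s) AND (NOT p OR t) AND (NOT q OR NOT s) AND (NOT q OR t) AND t   [distribute OR over AND]
⇔ (NOT p OR NOT s) AND (NOT q OR NOT s) AND t   [simplify]

(NOT p OR NOT s) AND (NOT q OR NOT s) AND t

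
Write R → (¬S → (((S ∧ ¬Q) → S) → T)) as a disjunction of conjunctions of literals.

R → (¬S → (((S ∧ ¬Q) → S) → T))
= ¬R ∨ (¬S → (((S ∧ ¬Q) → S) → T))
= ¬R ∨ ¬¬S ∨ (((S ∧ ¬Q) → S) → T)
= ¬R ∨ ¬¬S ∨ ¬((S ∧ ¬Q) → S) ∨ T
= ¬R ∨ ¬¬S ∨ ¬(¬(S ∧ ¬Q) ∨ S) ∨ T
= ¬R ∨ S ∨ ¬(¬(S ∧ ¬Q) ∨ S) ∨ T
= ¬R ∨ S ∨ (¬¬(S ∧ ¬Q) ∧ ¬S) ∨ T
= ¬R ∨ S ∨ (S ∧ ¬Q ∧ ¬S) ∨ T
= ¬R ∨ S ∨ T

¬R ∨ S ∨ T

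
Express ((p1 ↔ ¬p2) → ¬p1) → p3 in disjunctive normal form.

((p1 ↔ ¬p2) → ¬p1) → p3
≡ ¬((p1 ↔ ¬p2) → ¬p1) ∨ p3   — eliminate →
≡ ¬(¬(p1 ↔ ¬p2) ∨ ¬p1) ∨ p3   — eliminate →
≡ ¬(¬((p1 → ¬p2) ∧ (¬p2 → p1)) ∨ ¬p1) ∨ p3   — eliminate ↔
≡ ¬(¬((¬p1 ∨ ¬p2) ∧ (¬p2 → p1)) ∨ ¬p1) ∨ p3   — eliminate →
≡ ¬(¬((¬p1 ∨ ¬p2) ∧ (¬¬p2 ∨ p1)) ∨ ¬p1) ∨ p3   — eliminate →
≡ (¬¬((¬p1 ∨ ¬p2) ∧ (¬¬p2 ∨ p1)) ∧ ¬¬p1) ∨ p3   — De Morgan
≡ ((¬p1 ∨ ¬p2) ∧ (¬¬p2 ∨ p1) ∧ ¬¬p1) ∨ p3   — double negation
≡ ((¬p1 ∨ ¬p2) ∧ (p2 ∨ p1) ∧ ¬¬p1) ∨ p3   — double negation
≡ ((¬p1 ∨ ¬p2) ∧ (p2 ∨ p1) ∧ p1) ∨ p3   — double negation
≡ (¬p1 ∧ p2 ∧ p1) ∨ (¬p1 ∧ p1 ∧ p1) ∨ (¬p2 ∧ p2 ∧ p1) ∨ (¬p2 ∧ p1 ∧ p1) ∨ p3   — distribute ∧ over ∨
≡ (¬p2 ∧ p1) ∨ p3   — simplify

(¬p2 ∧ p1) ∨ p3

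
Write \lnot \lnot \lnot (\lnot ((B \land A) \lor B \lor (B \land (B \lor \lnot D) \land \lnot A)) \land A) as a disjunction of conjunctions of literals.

B \lor \lnot A

\lnot \lnot \lnot (\lnot ((B \land A) \lor B \lor (B \land (B \lor \lnot D) \land \lnot A)) \land A)
≡ \lnot (\lnot ((B \land A) \lor B \lor (B \land (B \lor \lnot D) \land \lnot A)) \land A)   (double negation)
≡ \lnot \lnot ((B \land A) \lor B \lor (B \land (B \lor \lnot D) \land \lnot A)) \lor \lnot A   (De Morgan)
≡ (B \land A) \lor B \lor (B \land (B \lor \lnot D) \land \lnot A) \lor \lnot A   (double negation)
≡ (B \land A) \lor B \lor (B \land B \land \lnot A) \lor (B \land \lnot D \land \lnot A) \lor \lnot A   (distribute \land over \lor)
≡ B \lor \lnot A   (simplify)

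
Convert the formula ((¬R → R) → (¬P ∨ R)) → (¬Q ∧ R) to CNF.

R ∧ (P ∨ ¬Q) ∧ (¬R ∨ ¬Q)

((¬R → R) → (¬P ∨ R)) → (¬Q ∧ R)
= ¬((¬R → R) → (¬P ∨ R)) ∨ (¬Q ∧ R)   [eliminate →]
= ¬(¬(¬R → R) ∨ ¬P ∨ R) ∨ (¬Q ∧ R)   [eliminate →]
= ¬(¬(¬¬R ∨ R) ∨ ¬P ∨ R) ∨ (¬Q ∧ R)   [eliminate →]
= (¬¬(¬¬R ∨ R) ∧ ¬¬P ∧ ¬R) ∨ (¬Q ∧ R)   [De Morgan]
= ((¬¬R ∨ R) ∧ ¬¬P ∧ ¬R) ∨ (¬Q ∧ R)   [double negation]
= ((R ∨ R) ∧ ¬¬P ∧ ¬R) ∨ (¬Q ∧ R)   [double negation]
= ((R ∨ R) ∧ P ∧ ¬R) ∨ (¬Q ∧ R)   [double negation]
= (R ∨ R ∨ ¬Q) ∧ (R ∨ R ∨ R) ∧ (P ∨ ¬Q) ∧ (P ∨ R) ∧ (¬R ∨ ¬Q) ∧ (¬R ∨ R)   [distribute ∨ over ∧]
= R ∧ (P ∨ ¬Q) ∧ (¬R ∨ ¬Q)   [simplify]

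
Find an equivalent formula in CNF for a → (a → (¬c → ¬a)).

a → (a → (¬c → ¬a))
= ¬a ∨ (a → (¬c → ¬a))   (eliminate →)
= ¬a ∨ ¬a ∨ (¬c → ¬a)   (eliminate →)
= ¬a ∨ ¬a ∨ ¬¬c ∨ ¬a   (eliminate →)
= ¬a ∨ ¬a ∨ c ∨ ¬a   (double negation)
= ¬a ∨ c   (simplify)

¬a ∨ c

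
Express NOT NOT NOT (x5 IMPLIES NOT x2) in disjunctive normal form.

NOT NOT NOT (x5 IMPLIES NOT x2)
≡ NOT NOT NOT (NOT x5 OR NOT x2)   — eliminate IMPLIES
≡ NOT (NOT x5 OR NOT x2)   — double negation
≡ NOT NOT x5 AND NOT NOT x2   — De Morgan
≡ x5 AND NOT NOT x2   — double negation
≡ x5 AND x2   — double negation

x5 AND x2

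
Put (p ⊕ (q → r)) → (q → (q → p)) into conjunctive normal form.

(p ⊕ (q → r)) → (q → (q → p))
⇔ ¬(p ⊕ (q → r)) ∨ (q → (q → p))   — eliminate →
⇔ ¬((p ∨ (q → r)) ∧ ¬(p ∧ (q → r))) ∨ (q → (q → p))   — expand ⊕
⇔ ¬((p ∨ ¬q ∨ r) ∧ ¬(p ∧ (q → r))) ∨ (q → (q → p))   — eliminate →
⇔ ¬((p ∨ ¬q ∨ r) ∧ ¬(p ∧ (¬q ∨ r))) ∨ (q → (q → p))   — eliminate →
⇔ ¬((p ∨ ¬q ∨ r) ∧ ¬(p ∧ (¬q ∨ r))) ∨ ¬q ∨ (q → p)   — eliminate →
⇔ ¬((p ∨ ¬q ∨ r) ∧ ¬(p ∧ (¬q ∨ r))) ∨ ¬q ∨ ¬q ∨ p   — eliminate →
⇔ ¬(p ∨ ¬q ∨ r) ∨ ¬¬(p ∧ (¬q ∨ r)) ∨ ¬q ∨ ¬q ∨ p   — De Morgan
⇔ (¬p ∧ ¬¬q ∧ ¬r) ∨ ¬¬(p ∧ (¬q ∨ r)) ∨ ¬q ∨ ¬q ∨ p   — De Morgan
⇔ (¬p ∧ q ∧ ¬r) ∨ ¬¬(p ∧ (¬q ∨ r)) ∨ ¬q ∨ ¬q ∨ p   — double negation
⇔ (¬p ∧ q ∧ ¬r) ∨ (p ∧ (¬q ∨ r)) ∨ ¬q ∨ ¬q ∨ p   — double negation
⇔ (¬p ∨ p ∨ ¬q ∨ ¬q ∨ p) ∧ (¬p ∨ ¬q ∨ r ∨ ¬q ∨ ¬q ∨ p) ∧ (q ∨ p ∨ ¬q ∨ ¬q ∨ p) ∧ (q ∨ ¬q ∨ r ∨ ¬q ∨ ¬q ∨ p) ∧ (¬r ∨ p ∨ ¬q ∨ ¬q ∨ p) ∧ (¬r ∨ ¬q ∨ r ∨ ¬q ∨ ¬q ∨ p)   — distribute ∨ over ∧
⇔ ¬r ∨ p ∨ ¬q   — simplify

¬r ∨ p ∨ ¬q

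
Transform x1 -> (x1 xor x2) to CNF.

~x1 | ~x2

x1 -> (x1 xor x2)
⇔ ~x1 | (x1 xor x2)   [eliminate ->]
⇔ ~x1 | ((x1 | x2) & ~(x1 & x2))   [expand xor]
⇔ ~x1 | ((x1 | x2) & (~x1 | ~x2))   [De Morgan]
⇔ (~x1 | x1 | x2) & (~x1 | ~x1 | ~x2)   [distribute | over &]
⇔ ~x1 | ~x2   [simplify]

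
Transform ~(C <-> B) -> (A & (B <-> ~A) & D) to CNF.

~(C <-> B) -> (A & (B <-> ~A) & D)
⇔ ~~(C <-> B) | (A & (B <-> ~A) & D)   [eliminate ->]
⇔ ~~((C -> B) & (B -> C)) | (A & (B <-> ~A) & D)   [eliminate <->]
⇔ ~~((~C | B) & (B -> C)) | (A & (B <-> ~A) & D)   [eliminate ->]
⇔ ~~((~C | B) & (~B | C)) | (A & (B <-> ~A) & D)   [eliminate ->]
⇔ ~~((~C | B) & (~B | C)) | (A & (B -> ~A) & (~A -> B) & D)   [eliminate <->]
⇔ ~~((~C | B) & (~B | C)) | (A & (~B | ~A) & (~A -> B) & D)   [eliminate ->]
⇔ ~~((~C | B) & (~B | C)) | (A & (~B | ~A) & (~~A | B) & D)   [eliminate ->]
⇔ ((~C | B) & (~B | C)) | (A & (~B | ~A) & (~~A | B) & D)   [double negation]
⇔ ((~C | B) & (~B | C)) | (A & (~B | ~A) & (A | B) & D)   [double negation]
⇔ (~C | B | A) & (~C | B | ~B | ~A) & (~C | B | A | B) & (~C | B | D) & (~B | C | A) & (~B | C | ~B | ~A) & (~B | C | A | B) & (~B | C | D)   [distribute | over &]
⇔ (~C | B | A) & (~C | B | D) & (~B | C | A) & (~B | C | ~A) & (~B | C | D)   [simplify]

(~C | B | A) & (~C | B | D) & (~B | C | A) & (~B | C | ~A) & (~B | C | D)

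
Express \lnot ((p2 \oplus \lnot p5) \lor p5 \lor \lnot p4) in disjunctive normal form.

\lnot p5 \land p2 \land p4

\lnot ((p2 \oplus \lnot p5) \lor p5 \lor \lnot p4)
⇔ \lnot (p2 \land \lnot \lnot p5 \lor \lnot p2 \land \lnot p5 \lor p5 \lor \lnot p4)   [expand \oplus]
⇔ \lnot (p2 \land \lnot \lnot p5) \land \lnot (\lnot p2 \land \lnot p5) \land \lnot p5 \land \lnot \lnot p4   [De Morgan]
⇔ (\lnot p2 \lor \lnot \lnot \lnot p5) \land \lnot (\lnot p2 \land \lnot p5) \land \lnot p5 \land \lnot \lnot p4   [De Morgan]
⇔ (\lnot p2 \lor \lnot p5) \land \lnot (\lnot p2 \land \lnot p5) \land \lnot p5 \land \lnot \lnot p4   [double negation]
⇔ (\lnot p2 \lor \lnot p5) \land (\lnot \lnot p2 \lor \lnot \lnot p5) \land \lnot p5 \land \lnot \lnot p4   [De Morgan]
⇔ (\lnot p2 \lor \lnot p5) \land (p2 \lor \lnot \lnot p5) \land \lnot p5 \land \lnot \lnot p4   [double negation]
⇔ (\lnot p2 \lor \lnot p5) \land (p2 \lor p5) \land \lnot p5 \land \lnot \lnot p4   [double negation]
⇔ (\lnot p2 \lor \lnot p5) \land (p2 \lor p5) \land \lnot p5 \land p4   [double negation]
⇔ \lnot p2 \land p2 \land \lnot p5 \land p4 \lor \lnot p2 \land p5 \land \lnot p5 \land p4 \lor \lnot p5 \land p2 \land \lnot p5 \land p4 \lor \lnot p5 \land p5 \land \lnot p5 \land p4   [distribute \land over \lor]
⇔ \lnot p5 \land p2 \land p4   [simplify]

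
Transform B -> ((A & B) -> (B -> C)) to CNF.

B -> ((A & B) -> (B -> C))
≡ ~B | ((A & B) -> (B -> C))   [eliminate ->]
≡ ~B | ~(A & B) | (B -> C)   [eliminate ->]
≡ ~B | ~(A & B) | ~B | C   [eliminate ->]
≡ ~B | ~A | ~B | ~B | C   [De Morgan]
≡ ~B | ~A | C   [simplify]

~B | ~A | C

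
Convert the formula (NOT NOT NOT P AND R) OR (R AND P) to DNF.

(NOT NOT NOT P AND R) OR (R AND P)
= (NOT P AND R) OR (R AND P)   (double negation)

(NOT P AND R) OR (R AND P)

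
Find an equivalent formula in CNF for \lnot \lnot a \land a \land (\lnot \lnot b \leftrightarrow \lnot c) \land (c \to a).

\lnot \lnot a \land a \land (\lnot \lnot b \leftrightarrow \lnot c) \land (c \to a)
≡ \lnot \lnot a \land a \land (\lnot \lnot b \to \lnot c) \land (\lnot c \to \lnot \lnot b) \land (c \to a)   [eliminate \leftrightarrow]
≡ \lnot \lnot a \land a \land (\lnot \lnot \lnot b \lor \lnot c) \land (\lnot c \to \lnot \lnot b) \land (c \to a)   [eliminate \to]
≡ \lnot \lnot a \land a \land (\lnot \lnot \lnot b \lor \lnot c) \land (\lnot \lnot c \lor \lnot \lnot b) \land (c \to a)   [eliminate \to]
≡ \lnot \lnot a \land a \land (\lnot \lnot \lnot b \lor \lnot c) \land (\lnot \lnot c \lor \lnot \lnot b) \land (\lnot c \lor a)   [eliminate \to]
≡ a \land a \land (\lnot \lnot \lnot b \lor \lnot c) \land (\lnot \lnot c \lor \lnot \lnot b) \land (\lnot c \lor a)   [double negation]
≡ a \land a \land (\lnot b \lor \lnot c) \land (\lnot \lnot c \lor \lnot \lnot b) \land (\lnot c \lor a)   [double negation]
≡ a \land a \land (\lnot b \lor \lnot c) \land (c \lor \lnot \lnot b) \land (\lnot c \lor a)   [double negation]
≡ a \land a \land (\lnot b \lor \lnot c) \land (c \lor b) \land (\lnot c \lor a)   [double negation]
≡ a \land (\lnot b \lor \lnot c) \land (c \lor b)   [simplify]

a \land (\lnot b \lor \lnot c) \land (c \lor b)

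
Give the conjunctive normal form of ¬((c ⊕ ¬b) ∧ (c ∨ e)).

(¬c ∨ ¬b) ∧ (b ∨ c ∨ ¬e)

¬((c ⊕ ¬b) ∧ (c ∨ e))
= ¬((c ∨ ¬b) ∧ ¬(c ∧ ¬b) ∧ (c ∨ e))   — expand ⊕
= ¬(c ∨ ¬b) ∨ ¬¬(c ∧ ¬b) ∨ ¬(c ∨ e)   — De Morgan
= (¬c ∧ ¬¬b) ∨ ¬¬(c ∧ ¬b) ∨ ¬(c ∨ e)   — De Morgan
= (¬c ∧ b) ∨ ¬¬(c ∧ ¬b) ∨ ¬(c ∨ e)   — double negation
= (¬c ∧ b) ∨ (c ∧ ¬b) ∨ ¬(c ∨ e)   — double negation
= (¬c ∧ b) ∨ (c ∧ ¬b) ∨ (¬c ∧ ¬e)   — De Morgan
= (¬c ∨ c ∨ ¬c) ∧ (¬c ∨ c ∨ ¬e) ∧ (¬c ∨ ¬b ∨ ¬c) ∧ (¬c ∨ ¬b ∨ ¬e) ∧ (b ∨ c ∨ ¬c) ∧ (b ∨ c ∨ ¬e) ∧ (b ∨ ¬b ∨ ¬c) ∧ (b ∨ ¬b ∨ ¬e)   — distribute ∨ over ∧
= (¬c ∨ ¬b) ∧ (b ∨ c ∨ ¬e)   — simplify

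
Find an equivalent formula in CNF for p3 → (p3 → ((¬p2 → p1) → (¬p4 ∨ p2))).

p3 → (p3 → ((¬p2 → p1) → (¬p4 ∨ p2)))
≡ ¬p3 ∨ (p3 → ((¬p2 → p1) → (¬p4 ∨ p2)))   (eliminate →)
≡ ¬p3 ∨ ¬p3 ∨ ((¬p2 → p1) → (¬p4 ∨ p2))   (eliminate →)
≡ ¬p3 ∨ ¬p3 ∨ ¬(¬p2 → p1) ∨ ¬p4 ∨ p2   (eliminate →)
≡ ¬p3 ∨ ¬p3 ∨ ¬(¬¬p2 ∨ p1) ∨ ¬p4 ∨ p2   (eliminate →)
≡ ¬p3 ∨ ¬p3 ∨ (¬¬¬p2 ∧ ¬p1) ∨ ¬p4 ∨ p2   (De Morgan)
≡ ¬p3 ∨ ¬p3 ∨ (¬p2 ∧ ¬p1) ∨ ¬p4 ∨ p2   (double negation)
≡ (¬p3 ∨ ¬p3 ∨ ¬p2 ∨ ¬p4 ∨ p2) ∧ (¬p3 ∨ ¬p3 ∨ ¬p1 ∨ ¬p4 ∨ p2)   (distribute ∨ over ∧)
≡ ¬p3 ∨ ¬p1 ∨ ¬p4 ∨ p2   (simplify)

¬p3 ∨ ¬p1 ∨ ¬p4 ∨ p2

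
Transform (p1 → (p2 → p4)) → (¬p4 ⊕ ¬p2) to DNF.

(¬p4 ∧ p2) ∨ (p4 ∧ ¬p2)

(p1 → (p2 → p4)) → (¬p4 ⊕ ¬p2)
≡ ¬(p1 → (p2 → p4)) ∨ (¬p4 ⊕ ¬p2)
≡ ¬(¬p1 ∨ (p2 → p4)) ∨ (¬p4 ⊕ ¬p2)
≡ ¬(¬p1 ∨ ¬p2 ∨ p4) ∨ (¬p4 ⊕ ¬p2)
≡ ¬(¬p1 ∨ ¬p2 ∨ p4) ∨ (¬p4 ∧ ¬¬p2) ∨ (¬¬p4 ∧ ¬p2)
≡ (¬¬p1 ∧ ¬¬p2 ∧ ¬p4) ∨ (¬p4 ∧ ¬¬p2) ∨ (¬¬p4 ∧ ¬p2)
≡ (p1 ∧ ¬¬p2 ∧ ¬p4) ∨ (¬p4 ∧ ¬¬p2) ∨ (¬¬p4 ∧ ¬p2)
≡ (p1 ∧ p2 ∧ ¬p4) ∨ (¬p4 ∧ ¬¬p2) ∨ (¬¬p4 ∧ ¬p2)
≡ (p1 ∧ p2 ∧ ¬p4) ∨ (¬p4 ∧ p2) ∨ (¬¬p4 ∧ ¬p2)
≡ (p1 ∧ p2 ∧ ¬p4) ∨ (¬p4 ∧ p2) ∨ (p4 ∧ ¬p2)
≡ (¬p4 ∧ p2) ∨ (p4 ∧ ¬p2)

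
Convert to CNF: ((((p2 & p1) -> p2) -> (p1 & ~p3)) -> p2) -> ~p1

(p2 | ~p3 | ~p1) & (~p2 | ~p1)

((((p2 & p1) -> p2) -> (p1 & ~p3)) -> p2) -> ~p1
≡ ~((((p2 & p1) -> p2) -> (p1 & ~p3)) -> p2) | ~p1   [eliminate ->]
≡ ~(~(((p2 & p1) -> p2) -> (p1 & ~p3)) | p2) | ~p1   [eliminate ->]
≡ ~(~(~((p2 & p1) -> p2) | (p1 & ~p3)) | p2) | ~p1   [eliminate ->]
≡ ~(~(~(~(p2 & p1) | p2) | (p1 & ~p3)) | p2) | ~p1   [eliminate ->]
≡ (~~(~(~(p2 & p1) | p2) | (p1 & ~p3)) & ~p2) | ~p1   [De Morgan]
≡ ((~(~(p2 & p1) | p2) | (p1 & ~p3)) & ~p2) | ~p1   [double negation]
≡ (((~~(p2 & p1) & ~p2) | (p1 & ~p3)) & ~p2) | ~p1   [De Morgan]
≡ (((p2 & p1 & ~p2) | (p1 & ~p3)) & ~p2) | ~p1   [double negation]
≡ (p2 | p1 | ~p1) & (p2 | ~p3 | ~p1) & (p1 | p1 | ~p1) & (p1 | ~p3 | ~p1) & (~p2 | p1 | ~p1) & (~p2 | ~p3 | ~p1) & (~p2 | ~p1)   [distribute | over &]
≡ (p2 | ~p3 | ~p1) & (~p2 | ~p1)   [simplify]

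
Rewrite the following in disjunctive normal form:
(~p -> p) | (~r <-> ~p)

(~p -> p) | (~r <-> ~p)
≡ ~~p | p | (~r <-> ~p)   — eliminate ->
≡ ~~p | p | ((~r -> ~p) & (~p -> ~r))   — eliminate <->
≡ ~~p | p | ((~~r | ~p) & (~p -> ~r))   — eliminate ->
≡ ~~p | p | ((~~r | ~p) & (~~p | ~r))   — eliminate ->
≡ p | p | ((~~r | ~p) & (~~p | ~r))   — double negation
≡ p | p | ((r | ~p) & (~~p | ~r))   — double negation
≡ p | p | ((r | ~p) & (p | ~r))   — double negation
≡ p | p | (r & p) | (r & ~r) | (~p & p) | (~p & ~r)   — distribute & over |
≡ p | (~p & ~r)   — simplify

p | (~p & ~r)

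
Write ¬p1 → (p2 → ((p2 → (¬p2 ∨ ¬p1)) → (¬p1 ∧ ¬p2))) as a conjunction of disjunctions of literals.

¬p1 → (p2 → ((p2 → (¬p2 ∨ ¬p1)) → (¬p1 ∧ ¬p2)))
⇔ ¬¬p1 ∨ (p2 → ((p2 → (¬p2 ∨ ¬p1)) → (¬p1 ∧ ¬p2)))   (eliminate →)
⇔ ¬¬p1 ∨ ¬p2 ∨ ((p2 → (¬p2 ∨ ¬p1)) → (¬p1 ∧ ¬p2))   (eliminate →)
⇔ ¬¬p1 ∨ ¬p2 ∨ ¬(p2 → (¬p2 ∨ ¬p1)) ∨ (¬p1 ∧ ¬p2)   (eliminate →)
⇔ ¬¬p1 ∨ ¬p2 ∨ ¬(¬p2 ∨ ¬p2 ∨ ¬p1) ∨ (¬p1 ∧ ¬p2)   (eliminate →)
⇔ p1 ∨ ¬p2 ∨ ¬(¬p2 ∨ ¬p2 ∨ ¬p1) ∨ (¬p1 ∧ ¬p2)   (double negation)
⇔ p1 ∨ ¬p2 ∨ (¬¬p2 ∧ ¬¬p2 ∧ ¬¬p1) ∨ (¬p1 ∧ ¬p2)   (De Morgan)
⇔ p1 ∨ ¬p2 ∨ (p2 ∧ ¬¬p2 ∧ ¬¬p1) ∨ (¬p1 ∧ ¬p2)   (double negation)
⇔ p1 ∨ ¬p2 ∨ (p2 ∧ p2 ∧ ¬¬p1) ∨ (¬p1 ∧ ¬p2)   (double negation)
⇔ p1 ∨ ¬p2 ∨ (p2 ∧ p2 ∧ p1) ∨ (¬p1 ∧ ¬p2)   (double negation)
⇔ (p1 ∨ ¬p2 ∨ p2 ∨ ¬p1) ∧ (p1 ∨ ¬p2 ∨ p2 ∨ ¬p2) ∧ (p1 ∨ ¬p2 ∨ p2 ∨ ¬p1) ∧ (p1 ∨ ¬p2 ∨ p2 ∨ ¬p2) ∧ (p1 ∨ ¬p2 ∨ p1 ∨ ¬p1) ∧ (p1 ∨ ¬p2 ∨ p1 ∨ ¬p2)   (distribute ∨ over ∧)
⇔ p1 ∨ ¬p2   (simplify)

p1 ∨ ¬p2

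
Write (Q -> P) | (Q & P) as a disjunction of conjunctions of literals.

(Q -> P) | (Q & P)
≡ ~Q | P | (Q & P)   — eliminate ->
≡ ~Q | P   — simplify

~Q | P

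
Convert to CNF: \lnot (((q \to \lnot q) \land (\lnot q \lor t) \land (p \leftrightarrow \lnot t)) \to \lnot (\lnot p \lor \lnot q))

\lnot q \land (\lnot p \lor \lnot t) \land (t \lor p)

\lnot (((q \to \lnot q) \land (\lnot q \lor t) \land (p \leftrightarrow \lnot t)) \to \lnot (\lnot p \lor \lnot q))
⇔ \lnot (\lnot ((q \to \lnot q) \land (\lnot q \lor t) \land (p \leftrightarrow \lnot t)) \lor \lnot (\lnot p \lor \lnot q))   (eliminate \to)
⇔ \lnot (\lnot ((\lnot q \lor \lnot q) \land (\lnot q \lor t) \land (p \leftrightarrow \lnot t)) \lor \lnot (\lnot p \lor \lnot q))   (eliminate \to)
⇔ \lnot (\lnot ((\lnot q \lor \lnot q) \land (\lnot q \lor t) \land (p \to \lnot t) \land (\lnot t \to p)) \lor \lnot (\lnot p \lor \lnot q))   (eliminate \leftrightarrow)
⇔ \lnot (\lnot ((\lnot q \lor \lnot q) \land (\lnot q \lor t) \land (\lnot p \lor \lnot t) \land (\lnot t \to p)) \lor \lnot (\lnot p \lor \lnot q))   (eliminate \to)
⇔ \lnot (\lnot ((\lnot q \lor \lnot q) \land (\lnot q \lor t) \land (\lnot p \lor \lnot t) \land (\lnot \lnot t \lor p)) \lor \lnot (\lnot p \lor \lnot q))   (eliminate \to)
⇔ \lnot \lnot ((\lnot q \lor \lnot q) \land (\lnot q \lor t) \land (\lnot p \lor \lnot t) \land (\lnot \lnot t \lor p)) \land \lnot \lnot (\lnot p \lor \lnot q)   (De Morgan)
⇔ (\lnot q \lor \lnot q) \land (\lnot q \lor t) \land (\lnot p \lor \lnot t) \land (\lnot \lnot t \lor p) \land \lnot \lnot (\lnot p \lor \lnot q)   (double negation)
⇔ (\lnot q \lor \lnot q) \land (\lnot q \lor t) \land (\lnot p \lor \lnot t) \land (t \lor p) \land \lnot \lnot (\lnot p \lor \lnot q)   (double negation)
⇔ (\lnot q \lor \lnot q) \land (\lnot q \lor t) \land (\lnot p \lor \lnot t) \land (t \lor p) \land (\lnot p \lor \lnot q)   (double negation)
⇔ \lnot q \land (\lnot p \lor \lnot t) \land (t \lor p)   (simplify)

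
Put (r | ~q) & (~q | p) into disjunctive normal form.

(r & p) | ~q

(r | ~q) & (~q | p)
≡ (r & ~q) | (r & p) | (~q & ~q) | (~q & p)   (distribute & over |)
≡ (r & p) | ~q   (simplify)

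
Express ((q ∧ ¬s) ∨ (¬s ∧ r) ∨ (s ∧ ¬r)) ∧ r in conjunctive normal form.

((q ∧ ¬s) ∨ (¬s ∧ r) ∨ (s ∧ ¬r)) ∧ r
= (q ∨ ¬s ∨ s) ∧ (q ∨ ¬s ∨ ¬r) ∧ (q ∨ r ∨ s) ∧ (q ∨ r ∨ ¬r) ∧ (¬s ∨ ¬s ∨ s) ∧ (¬s ∨ ¬s ∨ ¬r) ∧ (¬s ∨ r ∨ s) ∧ (¬s ∨ r ∨ ¬r) ∧ r   (distribute ∨ over ∧)
= (¬s ∨ ¬r) ∧ r   (simplify)

(¬s ∨ ¬r) ∧ r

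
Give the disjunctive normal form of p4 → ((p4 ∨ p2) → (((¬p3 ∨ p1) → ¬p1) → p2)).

p4 → ((p4 ∨ p2) → (((¬p3 ∨ p1) → ¬p1) → p2))
≡ ¬p4 ∨ ((p4 ∨ p2) → (((¬p3 ∨ p1) → ¬p1) → p2))   [eliminate →]
≡ ¬p4 ∨ ¬(p4 ∨ p2) ∨ (((¬p3 ∨ p1) → ¬p1) → p2)   [eliminate →]
≡ ¬p4 ∨ ¬(p4 ∨ p2) ∨ ¬((¬p3 ∨ p1) → ¬p1) ∨ p2   [eliminate →]
≡ ¬p4 ∨ ¬(p4 ∨ p2) ∨ ¬(¬(¬p3 ∨ p1) ∨ ¬p1) ∨ p2   [eliminate →]
≡ ¬p4 ∨ (¬p4 ∧ ¬p2) ∨ ¬(¬(¬p3 ∨ p1) ∨ ¬p1) ∨ p2   [De Morgan]
≡ ¬p4 ∨ (¬p4 ∧ ¬p2) ∨ (¬¬(¬p3 ∨ p1) ∧ ¬¬p1) ∨ p2   [De Morgan]
≡ ¬p4 ∨ (¬p4 ∧ ¬p2) ∨ ((¬p3 ∨ p1) ∧ ¬¬p1) ∨ p2   [double negation]
≡ ¬p4 ∨ (¬p4 ∧ ¬p2) ∨ ((¬p3 ∨ p1) ∧ p1) ∨ p2   [double negation]
≡ ¬p4 ∨ (¬p4 ∧ ¬p2) ∨ (¬p3 ∧ p1) ∨ (p1 ∧ p1) ∨ p2   [distribute ∧ over ∨]
≡ ¬p4 ∨ p1 ∨ p2   [simplify]

¬p4 ∨ p1 ∨ p2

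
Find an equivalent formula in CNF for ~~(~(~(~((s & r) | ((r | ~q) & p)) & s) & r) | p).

(~s | ~r | p) & (s | ~r | p)

~~(~(~(~((s & r) | ((r | ~q) & p)) & s) & r) | p)
⇔ ~(~(~((s & r) | ((r | ~q) & p)) & s) & r) | p
⇔ ~~(~((s & r) | ((r | ~q) & p)) & s) | ~r | p
⇔ (~((s & r) | ((r | ~q) & p)) & s) | ~r | p
⇔ (~(s & r) & ~((r | ~q) & p) & s) | ~r | p
⇔ ((~s | ~r) & ~((r | ~q) & p) & s) | ~r | p
⇔ ((~s | ~r) & (~(r | ~q) | ~p) & s) | ~r | p
⇔ ((~s | ~r) & ((~r & ~~q) | ~p) & s) | ~r | p
⇔ ((~s | ~r) & ((~r & q) | ~p) & s) | ~r | p
⇔ (~s | ~r | ~r | p) & (~r | ~p | ~r | p) & (q | ~p | ~r | p) & (s | ~r | p)
⇔ (~s | ~r | p) & (s | ~r | p)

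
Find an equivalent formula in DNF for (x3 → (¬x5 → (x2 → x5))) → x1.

x3 ∧ ¬x5 ∧ x2 ∨ x1

(x3 → (¬x5 → (x2 → x5))) → x1
≡ ¬(x3 → (¬x5 → (x2 → x5))) ∨ x1   [eliminate →]
≡ ¬(¬x3 ∨ (¬x5 → (x2 → x5))) ∨ x1   [eliminate →]
≡ ¬(¬x3 ∨ ¬¬x5 ∨ (x2 → x5)) ∨ x1   [eliminate →]
≡ ¬(¬x3 ∨ ¬¬x5 ∨ ¬x2 ∨ x5) ∨ x1   [eliminate →]
≡ ¬¬x3 ∧ ¬¬¬x5 ∧ ¬¬x2 ∧ ¬x5 ∨ x1   [De Morgan]
≡ x3 ∧ ¬¬¬x5 ∧ ¬¬x2 ∧ ¬x5 ∨ x1   [double negation]
≡ x3 ∧ ¬x5 ∧ ¬¬x2 ∧ ¬x5 ∨ x1   [double negation]
≡ x3 ∧ ¬x5 ∧ x2 ∧ ¬x5 ∨ x1   [double negation]
≡ x3 ∧ ¬x5 ∧ x2 ∨ x1   [simplify]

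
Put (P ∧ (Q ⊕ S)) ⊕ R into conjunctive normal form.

(P ∧ (Q ⊕ S)) ⊕ R
= ((P ∧ (Q ⊕ S)) ∨ R) ∧ ¬(P ∧ (Q ⊕ S) ∧ R)   (expand ⊕)
= ((P ∧ (Q ∨ S) ∧ ¬(Q ∧ S)) ∨ R) ∧ ¬(P ∧ (Q ⊕ S) ∧ R)   (expand ⊕)
= ((P ∧ (Q ∨ S) ∧ ¬(Q ∧ S)) ∨ R) ∧ ¬(P ∧ (Q ∨ S) ∧ ¬(Q ∧ S) ∧ R)   (expand ⊕)
= ((P ∧ (Q ∨ S) ∧ (¬Q ∨ ¬S)) ∨ R) ∧ ¬(P ∧ (Q ∨ S) ∧ ¬(Q ∧ S) ∧ R)   (De Morgan)
= ((P ∧ (Q ∨ S) ∧ (¬Q ∨ ¬S)) ∨ R) ∧ (¬P ∨ ¬(Q ∨ S) ∨ ¬¬(Q ∧ S) ∨ ¬R)   (De Morgan)
= ((P ∧ (Q ∨ S) ∧ (¬Q ∨ ¬S)) ∨ R) ∧ (¬P ∨ (¬Q ∧ ¬S) ∨ ¬¬(Q ∧ S) ∨ ¬R)   (De Morgan)
= ((P ∧ (Q ∨ S) ∧ (¬Q ∨ ¬S)) ∨ R) ∧ (¬P ∨ (¬Q ∧ ¬S) ∨ (Q ∧ S) ∨ ¬R)   (double negation)
= (P ∨ R) ∧ (Q ∨ S ∨ R) ∧ (¬Q ∨ ¬S ∨ R) ∧ (¬P ∨ ¬Q ∨ Q ∨ ¬R) ∧ (¬P ∨ ¬Q ∨ S ∨ ¬R) ∧ (¬P ∨ ¬S ∨ Q ∨ ¬R) ∧ (¬P ∨ ¬S ∨ S ∨ ¬R)   (distribute ∨ over ∧)
= (P ∨ R) ∧ (Q ∨ S ∨ R) ∧ (¬Q ∨ ¬S ∨ R) ∧ (¬P ∨ ¬Q ∨ S ∨ ¬R) ∧ (¬P ∨ ¬S ∨ Q ∨ ¬R)   (simplify)

(P ∨ R) ∧ (Q ∨ S ∨ R) ∧ (¬Q ∨ ¬S ∨ R) ∧ (¬P ∨ ¬Q ∨ S ∨ ¬R) ∧ (¬P ∨ ¬S ∨ Q ∨ ¬R)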